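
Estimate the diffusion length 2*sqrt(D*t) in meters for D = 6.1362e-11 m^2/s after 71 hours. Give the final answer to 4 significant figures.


t = 71 hr = 255600 s
Diffusion length = 2*sqrt(D*t)
= 2*sqrt(6.1362e-11 * 255600)
= 7.921e-03 m


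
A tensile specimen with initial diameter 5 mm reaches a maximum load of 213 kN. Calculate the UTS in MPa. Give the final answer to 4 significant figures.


A0 = pi*(d/2)^2 = pi*(5/2)^2 = 19.635 mm^2
UTS = F_max / A0 = 213*1000 / 19.635
UTS = 10850 MPa


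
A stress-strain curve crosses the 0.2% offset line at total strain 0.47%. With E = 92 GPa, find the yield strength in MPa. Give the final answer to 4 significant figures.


Offset strain = 0.002
Elastic strain at yield = total_strain - offset = 4.7e-03 - 0.002 = 2.7e-03
sigma_y = E * elastic_strain = 92000 * 2.7e-03
sigma_y = 248.4 MPa


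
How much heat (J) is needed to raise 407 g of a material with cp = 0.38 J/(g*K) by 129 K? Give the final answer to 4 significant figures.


Q = m * cp * dT
Q = 407 * 0.38 * 129
Q = 19950 J


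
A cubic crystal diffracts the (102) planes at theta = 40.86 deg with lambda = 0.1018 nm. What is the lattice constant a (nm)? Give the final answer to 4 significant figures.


d = lambda / (2*sin(theta))
d = 0.1018 / (2*sin(40.86 deg))
d = 0.0778034 nm
a = d * sqrt(h^2+k^2+l^2) = 0.0778034 * sqrt(5)
a = 0.174 nm


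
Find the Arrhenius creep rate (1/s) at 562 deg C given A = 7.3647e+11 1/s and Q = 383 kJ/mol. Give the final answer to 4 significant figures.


rate = A * exp(-Q / (R*T))
T = 562 + 273.15 = 835.15 K
rate = 7.3647e+11 * exp(-383e3 / (8.314 * 835.15))
rate = 8.156e-13 1/s


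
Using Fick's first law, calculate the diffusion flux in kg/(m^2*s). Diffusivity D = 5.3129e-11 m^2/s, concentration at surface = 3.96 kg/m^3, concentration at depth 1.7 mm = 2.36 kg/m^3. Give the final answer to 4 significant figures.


J = -D * (dC/dx) = D * (C1 - C2) / dx
J = 5.3129e-11 * (3.96 - 2.36) / 1.7e-03
J = 5e-08 kg/(m^2*s)


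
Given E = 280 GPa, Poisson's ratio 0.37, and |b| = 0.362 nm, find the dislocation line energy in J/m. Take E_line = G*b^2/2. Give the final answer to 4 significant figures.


Step 1: G = E / (2*(1+nu))
G = 280 / (2*(1+0.37)) = 102.19 GPa = 1.0219e+11 Pa
Step 2: E_line = G*b^2/2
b = 0.362 nm = 3.62e-10 m
E_line = 0.5 * 1.0219e+11 * (3.62e-10)^2 = 6.696e-09 J/m


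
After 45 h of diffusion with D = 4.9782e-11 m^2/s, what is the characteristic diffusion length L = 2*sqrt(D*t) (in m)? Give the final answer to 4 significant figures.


t = 45 hr = 162000 s
Diffusion length = 2*sqrt(D*t)
= 2*sqrt(4.9782e-11 * 162000)
= 5.68e-03 m


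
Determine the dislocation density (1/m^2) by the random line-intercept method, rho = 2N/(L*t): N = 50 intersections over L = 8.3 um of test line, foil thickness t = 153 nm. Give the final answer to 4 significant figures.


rho = 2N / (L * t)
L = 8.3 um = 8.3e-06 m, t = 153 nm = 1.53e-07 m
rho = 2 * 50 / (8.3e-06 * 1.53e-07)
rho = 7.875e+13 1/m^2


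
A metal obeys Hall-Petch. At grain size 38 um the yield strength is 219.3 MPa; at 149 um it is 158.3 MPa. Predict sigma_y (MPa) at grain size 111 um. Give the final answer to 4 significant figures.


sigma_y = sigma0 + k / sqrt(d)
1/sqrt(d1) = 1/sqrt(3.8e-05) = 162.221;  1/sqrt(d2) = 81.9232
k = (sigma1 - sigma2) / (1/sqrt(d1) - 1/sqrt(d2)) = (219.3 - 158.3) / (162.221 - 81.9232) = 0.759668 MPa*m^0.5
sigma0 = sigma1 - k/sqrt(d1) = 219.3 - 0.759668*162.221 = 96.0656 MPa
sigma_y(d3) = 96.0656 + 0.759668 / sqrt(1.11e-04) = 168.2 MPa


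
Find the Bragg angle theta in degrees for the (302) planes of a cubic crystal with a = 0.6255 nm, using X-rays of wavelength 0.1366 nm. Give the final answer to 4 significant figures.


d = a / sqrt(h^2+k^2+l^2)
d = 0.6255 / sqrt(13) = 0.173482 nm
lambda = 2*d*sin(theta)  =>  sin(theta) = lambda / (2*d)
sin(theta) = 0.1366 / (2 * 0.173482) = 0.3937
theta = 23.18 deg


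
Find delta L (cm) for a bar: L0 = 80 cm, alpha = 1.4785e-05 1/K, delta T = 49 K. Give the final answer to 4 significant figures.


dL = L0 * alpha * dT
dL = 80 * 1.4785e-05 * 49
dL = 0.05796 cm


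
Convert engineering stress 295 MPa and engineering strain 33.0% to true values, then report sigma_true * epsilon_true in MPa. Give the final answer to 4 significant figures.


sigma_true = sigma_eng * (1 + epsilon_eng)
sigma_true = 295 * (1 + 0.33) = 392.35 MPa
epsilon_true = ln(1 + epsilon_eng)
epsilon_true = ln(1 + 0.33) = 0.285179
sigma_true * epsilon_true = 392.35 * 0.285179 = 111.9 MPa


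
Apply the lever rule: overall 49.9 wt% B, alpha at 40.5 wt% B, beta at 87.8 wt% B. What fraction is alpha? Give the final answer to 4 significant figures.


f_alpha = (C_beta - C0) / (C_beta - C_alpha)
f_alpha = (87.8 - 49.9) / (87.8 - 40.5)
f_alpha = 0.8013


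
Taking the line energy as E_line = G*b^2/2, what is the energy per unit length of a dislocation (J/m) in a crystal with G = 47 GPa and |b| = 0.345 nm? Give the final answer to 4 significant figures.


E = G*b^2/2
b = 0.345 nm = 3.45e-10 m
G = 47 GPa = 4.7e+10 Pa
E = 0.5 * 4.7e+10 * (3.45e-10)^2
E = 2.797e-09 J/m


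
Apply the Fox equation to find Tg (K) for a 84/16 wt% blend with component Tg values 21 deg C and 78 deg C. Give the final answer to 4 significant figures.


1/Tg = w1/Tg1 + w2/Tg2 (in Kelvin)
Tg1 = 294.15 K, Tg2 = 351.15 K
1/Tg = 0.84/294.15 + 0.16/351.15
Tg = 302 K


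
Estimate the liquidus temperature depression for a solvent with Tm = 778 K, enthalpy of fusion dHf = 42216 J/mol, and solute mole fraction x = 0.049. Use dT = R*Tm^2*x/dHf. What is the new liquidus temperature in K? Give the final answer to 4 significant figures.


dT = R*Tm^2*x / dHf
dT = 8.314 * 778^2 * 0.049 / 42216
dT = 5.84101 K
T_new = 778 - 5.84101 = 772.2 K


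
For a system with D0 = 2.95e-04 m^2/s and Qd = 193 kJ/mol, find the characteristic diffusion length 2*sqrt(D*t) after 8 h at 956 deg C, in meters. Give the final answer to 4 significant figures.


Step 1: D = D0 * exp(-Qd/(R*T))
T = 1229.15 K
D = 2.95e-04 * exp(-193e3 / (8.314 * 1229.15)) = 1.85221e-12 m^2/s
Step 2: L = 2*sqrt(D*t)
t = 8 h = 28800 s
L = 2*sqrt(1.85221e-12 * 28800) = 4.619e-04 m


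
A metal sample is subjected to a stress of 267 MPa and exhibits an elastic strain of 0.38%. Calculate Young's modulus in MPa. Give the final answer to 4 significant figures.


E = sigma / epsilon
epsilon = 0.38% = 3.8e-03
E = 267 / 3.8e-03
E = 70260 MPa


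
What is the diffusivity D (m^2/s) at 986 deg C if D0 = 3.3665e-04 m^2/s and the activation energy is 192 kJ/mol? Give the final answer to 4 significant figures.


D = D0 * exp(-Qd / (R*T))
T = 1259.15 K
D = 3.3665e-04 * exp(-192e3 / (8.314 * 1259.15))
D = 3.647e-12 m^2/s


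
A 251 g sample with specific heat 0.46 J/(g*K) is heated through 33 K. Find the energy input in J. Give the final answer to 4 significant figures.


Q = m * cp * dT
Q = 251 * 0.46 * 33
Q = 3810 J


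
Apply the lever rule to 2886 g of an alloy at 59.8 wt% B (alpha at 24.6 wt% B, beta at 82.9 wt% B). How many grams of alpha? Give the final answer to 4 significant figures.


f_alpha = (C_beta - C0) / (C_beta - C_alpha)
f_alpha = (82.9 - 59.8) / (82.9 - 24.6) = 0.396226
m_alpha = f_alpha * m_total = 0.396226 * 2886 = 1144 g


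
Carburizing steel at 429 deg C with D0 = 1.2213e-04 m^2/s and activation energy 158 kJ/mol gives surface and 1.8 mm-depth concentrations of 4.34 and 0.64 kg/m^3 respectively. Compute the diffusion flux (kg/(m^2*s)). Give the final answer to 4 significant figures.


Step 1: D = D0 * exp(-Qd/(R*T))
T = 429 + 273.15 = 702.15 K
D = 1.2213e-04 * exp(-158e3 / (8.314 * 702.15)) = 2.14978e-16 m^2/s
Step 2: J = D * (C1 - C2) / dx
J = 2.14978e-16 * (4.34 - 0.64) / 1.8e-03
J = 4.419e-13 kg/(m^2*s)


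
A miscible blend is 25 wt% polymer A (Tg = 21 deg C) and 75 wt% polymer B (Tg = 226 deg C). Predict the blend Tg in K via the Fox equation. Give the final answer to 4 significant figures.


1/Tg = w1/Tg1 + w2/Tg2 (in Kelvin)
Tg1 = 294.15 K, Tg2 = 499.15 K
1/Tg = 0.25/294.15 + 0.75/499.15
Tg = 425.1 K


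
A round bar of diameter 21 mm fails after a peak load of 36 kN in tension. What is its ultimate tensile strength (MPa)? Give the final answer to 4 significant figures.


A0 = pi*(d/2)^2 = pi*(21/2)^2 = 346.361 mm^2
UTS = F_max / A0 = 36*1000 / 346.361
UTS = 103.9 MPa


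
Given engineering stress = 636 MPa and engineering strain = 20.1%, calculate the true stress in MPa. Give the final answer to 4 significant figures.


sigma_true = sigma_eng * (1 + epsilon_eng)
sigma_true = 636 * (1 + 0.201)
sigma_true = 763.8 MPa


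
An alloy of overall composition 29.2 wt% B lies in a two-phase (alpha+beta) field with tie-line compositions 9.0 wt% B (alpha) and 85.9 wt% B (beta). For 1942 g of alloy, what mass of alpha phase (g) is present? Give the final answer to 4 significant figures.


f_alpha = (C_beta - C0) / (C_beta - C_alpha)
f_alpha = (85.9 - 29.2) / (85.9 - 9.0) = 0.737321
m_alpha = f_alpha * m_total = 0.737321 * 1942 = 1432 g


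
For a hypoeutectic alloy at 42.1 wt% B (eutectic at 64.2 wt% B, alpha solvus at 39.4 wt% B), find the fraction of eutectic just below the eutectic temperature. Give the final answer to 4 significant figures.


f_primary = (C_e - C0) / (C_e - C_alpha_max)
f_primary = (64.2 - 42.1) / (64.2 - 39.4)
f_primary = 0.891129
f_eutectic = 1 - 0.891129 = 0.1089


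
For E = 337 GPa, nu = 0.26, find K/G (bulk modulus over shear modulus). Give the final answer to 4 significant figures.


G = E / (2*(1+nu))
G = 337 / (2*(1+0.26)) = 133.73 GPa
K = E / (3*(1-2*nu))
K = 337 / (3*(1-2*0.26)) = 234.028 GPa
K/G = 234.028 / 133.73 = 1.75


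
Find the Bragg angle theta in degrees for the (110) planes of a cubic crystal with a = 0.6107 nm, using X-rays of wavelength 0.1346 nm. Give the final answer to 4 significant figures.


d = a / sqrt(h^2+k^2+l^2)
d = 0.6107 / sqrt(2) = 0.43183 nm
lambda = 2*d*sin(theta)  =>  sin(theta) = lambda / (2*d)
sin(theta) = 0.1346 / (2 * 0.43183) = 0.155848
theta = 8.966 deg


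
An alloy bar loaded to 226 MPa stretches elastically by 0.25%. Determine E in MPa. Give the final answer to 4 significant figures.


E = sigma / epsilon
epsilon = 0.25% = 2.5e-03
E = 226 / 2.5e-03
E = 90400 MPa


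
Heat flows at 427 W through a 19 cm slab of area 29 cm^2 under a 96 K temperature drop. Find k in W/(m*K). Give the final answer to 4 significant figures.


k = Q*L / (A*dT)
L = 0.19 m, A = 2.9e-03 m^2
k = 427 * 0.19 / (2.9e-03 * 96)
k = 291.4 W/(m*K)


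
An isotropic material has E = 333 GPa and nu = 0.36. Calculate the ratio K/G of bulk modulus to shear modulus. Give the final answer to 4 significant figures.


G = E / (2*(1+nu))
G = 333 / (2*(1+0.36)) = 122.426 GPa
K = E / (3*(1-2*nu))
K = 333 / (3*(1-2*0.36)) = 396.429 GPa
K/G = 396.429 / 122.426 = 3.238


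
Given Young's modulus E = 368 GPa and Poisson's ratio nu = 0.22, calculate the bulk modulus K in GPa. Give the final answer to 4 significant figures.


K = E / (3*(1-2*nu))
K = 368 / (3*(1-2*0.22))
K = 219 GPa


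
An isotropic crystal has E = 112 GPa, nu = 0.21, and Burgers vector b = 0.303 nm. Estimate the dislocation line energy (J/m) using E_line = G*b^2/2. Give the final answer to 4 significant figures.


Step 1: G = E / (2*(1+nu))
G = 112 / (2*(1+0.21)) = 46.281 GPa = 4.6281e+10 Pa
Step 2: E_line = G*b^2/2
b = 0.303 nm = 3.03e-10 m
E_line = 0.5 * 4.6281e+10 * (3.03e-10)^2 = 2.125e-09 J/m


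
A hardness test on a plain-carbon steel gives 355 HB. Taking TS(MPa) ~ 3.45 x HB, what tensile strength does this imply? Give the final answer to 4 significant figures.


TS (MPa) = 3.45 * HB
TS = 3.45 * 355
TS = 1225 MPa


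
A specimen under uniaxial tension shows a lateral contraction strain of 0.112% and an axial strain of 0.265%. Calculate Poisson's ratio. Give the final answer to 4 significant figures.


nu = -epsilon_lat / epsilon_axial
Lateral strain is contraction (negative), so using magnitudes:
nu = 0.112 / 0.265
nu = 0.4226


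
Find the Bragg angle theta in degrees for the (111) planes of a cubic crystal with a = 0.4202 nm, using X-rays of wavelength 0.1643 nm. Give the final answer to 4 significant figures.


d = a / sqrt(h^2+k^2+l^2)
d = 0.4202 / sqrt(3) = 0.242603 nm
lambda = 2*d*sin(theta)  =>  sin(theta) = lambda / (2*d)
sin(theta) = 0.1643 / (2 * 0.242603) = 0.33862
theta = 19.79 deg


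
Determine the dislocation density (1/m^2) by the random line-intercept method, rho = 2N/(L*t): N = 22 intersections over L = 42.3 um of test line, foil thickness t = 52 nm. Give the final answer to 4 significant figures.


rho = 2N / (L * t)
L = 42.3 um = 4.23e-05 m, t = 52 nm = 5.2e-08 m
rho = 2 * 22 / (4.23e-05 * 5.2e-08)
rho = 2e+13 1/m^2


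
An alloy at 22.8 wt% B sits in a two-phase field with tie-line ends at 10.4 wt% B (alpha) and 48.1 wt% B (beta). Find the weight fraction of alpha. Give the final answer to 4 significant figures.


f_alpha = (C_beta - C0) / (C_beta - C_alpha)
f_alpha = (48.1 - 22.8) / (48.1 - 10.4)
f_alpha = 0.6711


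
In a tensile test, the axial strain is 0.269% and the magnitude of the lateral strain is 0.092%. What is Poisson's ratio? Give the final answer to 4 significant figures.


nu = -epsilon_lat / epsilon_axial
Lateral strain is contraction (negative), so using magnitudes:
nu = 0.092 / 0.269
nu = 0.342


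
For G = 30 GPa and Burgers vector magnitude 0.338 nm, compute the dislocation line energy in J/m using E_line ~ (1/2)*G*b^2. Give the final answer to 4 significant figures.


E = G*b^2/2
b = 0.338 nm = 3.38e-10 m
G = 30 GPa = 3e+10 Pa
E = 0.5 * 3e+10 * (3.38e-10)^2
E = 1.714e-09 J/m


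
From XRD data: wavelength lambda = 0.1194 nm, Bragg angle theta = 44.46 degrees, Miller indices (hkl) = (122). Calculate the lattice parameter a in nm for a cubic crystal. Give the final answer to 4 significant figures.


d = lambda / (2*sin(theta))
d = 0.1194 / (2*sin(44.46 deg))
d = 0.0852357 nm
a = d * sqrt(h^2+k^2+l^2) = 0.0852357 * sqrt(9)
a = 0.2557 nm


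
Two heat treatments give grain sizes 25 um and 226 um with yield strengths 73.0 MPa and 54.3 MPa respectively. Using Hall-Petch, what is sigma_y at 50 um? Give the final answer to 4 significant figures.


sigma_y = sigma0 + k / sqrt(d)
1/sqrt(d1) = 1/sqrt(2.5e-05) = 200;  1/sqrt(d2) = 66.519
k = (sigma1 - sigma2) / (1/sqrt(d1) - 1/sqrt(d2)) = (73.0 - 54.3) / (200 - 66.519) = 0.140095 MPa*m^0.5
sigma0 = sigma1 - k/sqrt(d1) = 73.0 - 0.140095*200 = 44.981 MPa
sigma_y(d3) = 44.981 + 0.140095 / sqrt(5e-05) = 64.79 MPa


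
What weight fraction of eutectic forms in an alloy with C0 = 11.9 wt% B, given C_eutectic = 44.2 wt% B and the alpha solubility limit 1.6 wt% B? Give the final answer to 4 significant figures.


f_primary = (C_e - C0) / (C_e - C_alpha_max)
f_primary = (44.2 - 11.9) / (44.2 - 1.6)
f_primary = 0.758216
f_eutectic = 1 - 0.758216 = 0.2418


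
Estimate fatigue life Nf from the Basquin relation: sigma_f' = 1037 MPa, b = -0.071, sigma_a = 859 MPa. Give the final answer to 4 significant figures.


sigma_a = sigma_f' * (2*Nf)^b
2*Nf = (sigma_a / sigma_f')^(1/b)
2*Nf = (859 / 1037)^(1/-0.071)
2*Nf = 14.1876
Nf = 7.094 cycles


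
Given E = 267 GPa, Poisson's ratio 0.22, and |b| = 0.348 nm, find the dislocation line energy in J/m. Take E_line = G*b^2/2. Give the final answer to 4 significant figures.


Step 1: G = E / (2*(1+nu))
G = 267 / (2*(1+0.22)) = 109.426 GPa = 1.09426e+11 Pa
Step 2: E_line = G*b^2/2
b = 0.348 nm = 3.48e-10 m
E_line = 0.5 * 1.09426e+11 * (3.48e-10)^2 = 6.626e-09 J/m


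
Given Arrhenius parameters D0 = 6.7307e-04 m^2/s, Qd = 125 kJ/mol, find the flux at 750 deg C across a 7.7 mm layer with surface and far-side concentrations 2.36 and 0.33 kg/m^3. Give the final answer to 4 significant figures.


Step 1: D = D0 * exp(-Qd/(R*T))
T = 750 + 273.15 = 1023.15 K
D = 6.7307e-04 * exp(-125e3 / (8.314 * 1023.15)) = 2.79405e-10 m^2/s
Step 2: J = D * (C1 - C2) / dx
J = 2.79405e-10 * (2.36 - 0.33) / 7.7e-03
J = 7.366e-08 kg/(m^2*s)


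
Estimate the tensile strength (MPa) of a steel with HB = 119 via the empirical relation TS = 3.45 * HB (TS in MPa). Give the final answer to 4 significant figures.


TS (MPa) = 3.45 * HB
TS = 3.45 * 119
TS = 410.6 MPa


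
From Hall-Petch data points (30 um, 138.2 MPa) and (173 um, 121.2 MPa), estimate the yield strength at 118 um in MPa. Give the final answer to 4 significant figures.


sigma_y = sigma0 + k / sqrt(d)
1/sqrt(d1) = 1/sqrt(3e-05) = 182.574;  1/sqrt(d2) = 76.0286
k = (sigma1 - sigma2) / (1/sqrt(d1) - 1/sqrt(d2)) = (138.2 - 121.2) / (182.574 - 76.0286) = 0.159556 MPa*m^0.5
sigma0 = sigma1 - k/sqrt(d1) = 138.2 - 0.159556*182.574 = 109.069 MPa
sigma_y(d3) = 109.069 + 0.159556 / sqrt(1.18e-04) = 123.8 MPa


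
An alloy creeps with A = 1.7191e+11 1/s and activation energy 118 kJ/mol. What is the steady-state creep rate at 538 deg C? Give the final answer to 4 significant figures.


rate = A * exp(-Q / (R*T))
T = 538 + 273.15 = 811.15 K
rate = 1.7191e+11 * exp(-118e3 / (8.314 * 811.15))
rate = 4328 1/s


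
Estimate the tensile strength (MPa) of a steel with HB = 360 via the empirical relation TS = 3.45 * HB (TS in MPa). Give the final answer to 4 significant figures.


TS (MPa) = 3.45 * HB
TS = 3.45 * 360
TS = 1242 MPa


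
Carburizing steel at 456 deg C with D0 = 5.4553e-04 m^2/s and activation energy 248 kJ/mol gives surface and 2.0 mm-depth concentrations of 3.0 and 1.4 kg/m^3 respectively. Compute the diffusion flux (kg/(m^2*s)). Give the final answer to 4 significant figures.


Step 1: D = D0 * exp(-Qd/(R*T))
T = 456 + 273.15 = 729.15 K
D = 5.4553e-04 * exp(-248e3 / (8.314 * 729.15)) = 9.33305e-22 m^2/s
Step 2: J = D * (C1 - C2) / dx
J = 9.33305e-22 * (3.0 - 1.4) / 2e-03
J = 7.466e-19 kg/(m^2*s)


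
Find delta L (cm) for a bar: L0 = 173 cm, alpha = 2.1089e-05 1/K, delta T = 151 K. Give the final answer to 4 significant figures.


dL = L0 * alpha * dT
dL = 173 * 2.1089e-05 * 151
dL = 0.5509 cm


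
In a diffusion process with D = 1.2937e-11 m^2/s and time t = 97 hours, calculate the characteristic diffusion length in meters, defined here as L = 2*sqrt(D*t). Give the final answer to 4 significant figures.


t = 97 hr = 349200 s
Diffusion length = 2*sqrt(D*t)
= 2*sqrt(1.2937e-11 * 349200)
= 4.251e-03 m


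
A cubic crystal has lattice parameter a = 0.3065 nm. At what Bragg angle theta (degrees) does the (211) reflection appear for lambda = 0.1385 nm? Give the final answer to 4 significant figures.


d = a / sqrt(h^2+k^2+l^2)
d = 0.3065 / sqrt(6) = 0.125128 nm
lambda = 2*d*sin(theta)  =>  sin(theta) = lambda / (2*d)
sin(theta) = 0.1385 / (2 * 0.125128) = 0.553433
theta = 33.6 deg


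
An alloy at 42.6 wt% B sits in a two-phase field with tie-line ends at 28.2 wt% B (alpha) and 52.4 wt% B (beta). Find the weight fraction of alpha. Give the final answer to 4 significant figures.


f_alpha = (C_beta - C0) / (C_beta - C_alpha)
f_alpha = (52.4 - 42.6) / (52.4 - 28.2)
f_alpha = 0.405


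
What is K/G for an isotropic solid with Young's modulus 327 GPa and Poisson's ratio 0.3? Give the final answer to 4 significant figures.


G = E / (2*(1+nu))
G = 327 / (2*(1+0.3)) = 125.769 GPa
K = E / (3*(1-2*nu))
K = 327 / (3*(1-2*0.3)) = 272.5 GPa
K/G = 272.5 / 125.769 = 2.167


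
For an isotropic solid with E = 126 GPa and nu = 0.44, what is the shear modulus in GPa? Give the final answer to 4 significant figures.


G = E / (2*(1+nu))
G = 126 / (2*(1+0.44))
G = 43.75 GPa


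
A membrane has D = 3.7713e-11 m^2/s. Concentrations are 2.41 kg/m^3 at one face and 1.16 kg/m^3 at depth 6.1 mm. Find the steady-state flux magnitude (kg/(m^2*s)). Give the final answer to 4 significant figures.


J = -D * (dC/dx) = D * (C1 - C2) / dx
J = 3.7713e-11 * (2.41 - 1.16) / 6.1e-03
J = 7.728e-09 kg/(m^2*s)


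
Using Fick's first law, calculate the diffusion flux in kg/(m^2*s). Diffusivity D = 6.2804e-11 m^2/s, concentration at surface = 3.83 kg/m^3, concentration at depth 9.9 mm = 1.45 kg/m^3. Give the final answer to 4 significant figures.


J = -D * (dC/dx) = D * (C1 - C2) / dx
J = 6.2804e-11 * (3.83 - 1.45) / 9.9e-03
J = 1.51e-08 kg/(m^2*s)


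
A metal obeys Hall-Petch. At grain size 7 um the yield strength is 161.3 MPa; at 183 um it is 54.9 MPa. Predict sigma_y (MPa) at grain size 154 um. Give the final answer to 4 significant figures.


sigma_y = sigma0 + k / sqrt(d)
1/sqrt(d1) = 1/sqrt(7e-06) = 377.964;  1/sqrt(d2) = 73.9221
k = (sigma1 - sigma2) / (1/sqrt(d1) - 1/sqrt(d2)) = (161.3 - 54.9) / (377.964 - 73.9221) = 0.349951 MPa*m^0.5
sigma0 = sigma1 - k/sqrt(d1) = 161.3 - 0.349951*377.964 = 29.0309 MPa
sigma_y(d3) = 29.0309 + 0.349951 / sqrt(1.54e-04) = 57.23 MPa


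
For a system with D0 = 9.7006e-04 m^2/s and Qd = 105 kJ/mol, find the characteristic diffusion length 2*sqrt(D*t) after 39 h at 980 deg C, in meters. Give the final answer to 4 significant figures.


Step 1: D = D0 * exp(-Qd/(R*T))
T = 1253.15 K
D = 9.7006e-04 * exp(-105e3 / (8.314 * 1253.15)) = 4.07343e-08 m^2/s
Step 2: L = 2*sqrt(D*t)
t = 39 h = 140400 s
L = 2*sqrt(4.07343e-08 * 140400) = 0.1512 m


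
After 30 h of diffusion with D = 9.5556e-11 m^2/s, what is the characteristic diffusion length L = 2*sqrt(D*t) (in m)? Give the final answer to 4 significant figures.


t = 30 hr = 108000 s
Diffusion length = 2*sqrt(D*t)
= 2*sqrt(9.5556e-11 * 108000)
= 6.425e-03 m


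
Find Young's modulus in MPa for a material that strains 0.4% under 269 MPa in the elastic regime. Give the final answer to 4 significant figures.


E = sigma / epsilon
epsilon = 0.4% = 4e-03
E = 269 / 4e-03
E = 67250 MPa


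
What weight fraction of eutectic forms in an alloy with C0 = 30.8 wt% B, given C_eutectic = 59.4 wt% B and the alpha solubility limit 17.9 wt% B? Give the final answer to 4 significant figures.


f_primary = (C_e - C0) / (C_e - C_alpha_max)
f_primary = (59.4 - 30.8) / (59.4 - 17.9)
f_primary = 0.689157
f_eutectic = 1 - 0.689157 = 0.3108


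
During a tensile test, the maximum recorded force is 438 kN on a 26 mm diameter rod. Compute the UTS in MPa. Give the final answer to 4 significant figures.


A0 = pi*(d/2)^2 = pi*(26/2)^2 = 530.929 mm^2
UTS = F_max / A0 = 438*1000 / 530.929
UTS = 825 MPa


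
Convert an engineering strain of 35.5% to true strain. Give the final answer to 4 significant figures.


epsilon_true = ln(1 + epsilon_eng)
epsilon_true = ln(1 + 0.355)
epsilon_true = 0.3038


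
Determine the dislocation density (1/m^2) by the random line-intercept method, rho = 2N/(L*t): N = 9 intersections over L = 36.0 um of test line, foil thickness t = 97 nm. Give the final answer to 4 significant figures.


rho = 2N / (L * t)
L = 36.0 um = 3.6e-05 m, t = 97 nm = 9.7e-08 m
rho = 2 * 9 / (3.6e-05 * 9.7e-08)
rho = 5.155e+12 1/m^2


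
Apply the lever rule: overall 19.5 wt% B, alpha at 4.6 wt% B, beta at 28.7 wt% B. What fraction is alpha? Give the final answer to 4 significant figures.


f_alpha = (C_beta - C0) / (C_beta - C_alpha)
f_alpha = (28.7 - 19.5) / (28.7 - 4.6)
f_alpha = 0.3817


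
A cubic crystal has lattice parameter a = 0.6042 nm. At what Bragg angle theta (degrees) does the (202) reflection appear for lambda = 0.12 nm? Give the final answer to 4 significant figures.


d = a / sqrt(h^2+k^2+l^2)
d = 0.6042 / sqrt(8) = 0.213617 nm
lambda = 2*d*sin(theta)  =>  sin(theta) = lambda / (2*d)
sin(theta) = 0.12 / (2 * 0.213617) = 0.280877
theta = 16.31 deg


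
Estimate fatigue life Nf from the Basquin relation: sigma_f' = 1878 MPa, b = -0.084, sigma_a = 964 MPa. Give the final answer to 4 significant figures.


sigma_a = sigma_f' * (2*Nf)^b
2*Nf = (sigma_a / sigma_f')^(1/b)
2*Nf = (964 / 1878)^(1/-0.084)
2*Nf = 2804.4
Nf = 1402 cycles


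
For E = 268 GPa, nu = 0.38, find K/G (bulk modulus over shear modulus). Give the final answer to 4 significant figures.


G = E / (2*(1+nu))
G = 268 / (2*(1+0.38)) = 97.1014 GPa
K = E / (3*(1-2*nu))
K = 268 / (3*(1-2*0.38)) = 372.222 GPa
K/G = 372.222 / 97.1014 = 3.833


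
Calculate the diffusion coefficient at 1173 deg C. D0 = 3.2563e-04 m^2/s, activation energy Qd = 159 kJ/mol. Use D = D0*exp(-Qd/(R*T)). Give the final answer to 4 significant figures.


D = D0 * exp(-Qd / (R*T))
T = 1446.15 K
D = 3.2563e-04 * exp(-159e3 / (8.314 * 1446.15))
D = 5.881e-10 m^2/s


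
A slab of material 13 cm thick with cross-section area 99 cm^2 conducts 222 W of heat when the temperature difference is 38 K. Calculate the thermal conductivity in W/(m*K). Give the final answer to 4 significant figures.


k = Q*L / (A*dT)
L = 0.13 m, A = 9.9e-03 m^2
k = 222 * 0.13 / (9.9e-03 * 38)
k = 76.71 W/(m*K)


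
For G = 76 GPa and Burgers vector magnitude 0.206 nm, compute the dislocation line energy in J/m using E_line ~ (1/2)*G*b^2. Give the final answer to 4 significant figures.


E = G*b^2/2
b = 0.206 nm = 2.06e-10 m
G = 76 GPa = 7.6e+10 Pa
E = 0.5 * 7.6e+10 * (2.06e-10)^2
E = 1.613e-09 J/m


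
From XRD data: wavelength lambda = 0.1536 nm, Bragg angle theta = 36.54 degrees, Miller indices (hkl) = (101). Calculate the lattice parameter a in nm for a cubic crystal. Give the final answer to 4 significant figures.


d = lambda / (2*sin(theta))
d = 0.1536 / (2*sin(36.54 deg))
d = 0.128992 nm
a = d * sqrt(h^2+k^2+l^2) = 0.128992 * sqrt(2)
a = 0.1824 nm


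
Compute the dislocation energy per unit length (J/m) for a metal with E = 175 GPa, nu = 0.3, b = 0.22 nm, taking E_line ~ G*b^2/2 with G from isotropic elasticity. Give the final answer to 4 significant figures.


Step 1: G = E / (2*(1+nu))
G = 175 / (2*(1+0.3)) = 67.3077 GPa = 6.73077e+10 Pa
Step 2: E_line = G*b^2/2
b = 0.22 nm = 2.2e-10 m
E_line = 0.5 * 6.73077e+10 * (2.2e-10)^2 = 1.629e-09 J/m


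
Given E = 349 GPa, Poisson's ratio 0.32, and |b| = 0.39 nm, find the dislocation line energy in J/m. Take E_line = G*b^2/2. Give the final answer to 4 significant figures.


Step 1: G = E / (2*(1+nu))
G = 349 / (2*(1+0.32)) = 132.197 GPa = 1.32197e+11 Pa
Step 2: E_line = G*b^2/2
b = 0.39 nm = 3.9e-10 m
E_line = 0.5 * 1.32197e+11 * (3.9e-10)^2 = 1.005e-08 J/m


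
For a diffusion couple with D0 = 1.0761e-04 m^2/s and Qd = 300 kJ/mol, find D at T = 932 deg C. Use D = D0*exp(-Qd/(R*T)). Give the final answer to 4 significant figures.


D = D0 * exp(-Qd / (R*T))
T = 1205.15 K
D = 1.0761e-04 * exp(-300e3 / (8.314 * 1205.15))
D = 1.068e-17 m^2/s


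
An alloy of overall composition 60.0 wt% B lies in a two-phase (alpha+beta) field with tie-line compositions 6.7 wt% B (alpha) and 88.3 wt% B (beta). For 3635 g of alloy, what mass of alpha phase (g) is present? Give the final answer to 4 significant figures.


f_alpha = (C_beta - C0) / (C_beta - C_alpha)
f_alpha = (88.3 - 60.0) / (88.3 - 6.7) = 0.346814
m_alpha = f_alpha * m_total = 0.346814 * 3635 = 1261 g


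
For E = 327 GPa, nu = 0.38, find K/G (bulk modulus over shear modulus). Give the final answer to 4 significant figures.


G = E / (2*(1+nu))
G = 327 / (2*(1+0.38)) = 118.478 GPa
K = E / (3*(1-2*nu))
K = 327 / (3*(1-2*0.38)) = 454.167 GPa
K/G = 454.167 / 118.478 = 3.833


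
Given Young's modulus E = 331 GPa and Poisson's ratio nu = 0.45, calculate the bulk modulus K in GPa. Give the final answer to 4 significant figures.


K = E / (3*(1-2*nu))
K = 331 / (3*(1-2*0.45))
K = 1103 GPa


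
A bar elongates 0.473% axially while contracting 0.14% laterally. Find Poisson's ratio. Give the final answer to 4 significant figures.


nu = -epsilon_lat / epsilon_axial
Lateral strain is contraction (negative), so using magnitudes:
nu = 0.14 / 0.473
nu = 0.296


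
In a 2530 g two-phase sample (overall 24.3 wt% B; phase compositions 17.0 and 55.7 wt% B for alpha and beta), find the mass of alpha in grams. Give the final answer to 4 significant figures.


f_alpha = (C_beta - C0) / (C_beta - C_alpha)
f_alpha = (55.7 - 24.3) / (55.7 - 17.0) = 0.81137
m_alpha = f_alpha * m_total = 0.81137 * 2530 = 2053 g


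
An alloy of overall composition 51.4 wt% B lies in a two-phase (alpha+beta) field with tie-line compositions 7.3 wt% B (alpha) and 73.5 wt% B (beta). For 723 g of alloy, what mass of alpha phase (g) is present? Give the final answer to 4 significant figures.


f_alpha = (C_beta - C0) / (C_beta - C_alpha)
f_alpha = (73.5 - 51.4) / (73.5 - 7.3) = 0.333837
m_alpha = f_alpha * m_total = 0.333837 * 723 = 241.4 g


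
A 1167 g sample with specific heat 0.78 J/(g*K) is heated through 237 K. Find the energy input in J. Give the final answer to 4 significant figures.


Q = m * cp * dT
Q = 1167 * 0.78 * 237
Q = 215700 J


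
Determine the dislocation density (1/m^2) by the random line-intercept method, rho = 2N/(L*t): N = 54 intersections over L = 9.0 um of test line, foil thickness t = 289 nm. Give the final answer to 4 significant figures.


rho = 2N / (L * t)
L = 9.0 um = 9e-06 m, t = 289 nm = 2.89e-07 m
rho = 2 * 54 / (9e-06 * 2.89e-07)
rho = 4.152e+13 1/m^2


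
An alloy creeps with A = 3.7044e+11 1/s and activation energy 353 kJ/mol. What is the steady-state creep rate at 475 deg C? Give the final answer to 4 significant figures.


rate = A * exp(-Q / (R*T))
T = 475 + 273.15 = 748.15 K
rate = 3.7044e+11 * exp(-353e3 / (8.314 * 748.15))
rate = 8.355e-14 1/s


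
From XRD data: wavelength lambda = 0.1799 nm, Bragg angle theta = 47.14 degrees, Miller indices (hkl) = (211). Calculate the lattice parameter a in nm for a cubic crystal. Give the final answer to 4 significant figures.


d = lambda / (2*sin(theta))
d = 0.1799 / (2*sin(47.14 deg))
d = 0.122712 nm
a = d * sqrt(h^2+k^2+l^2) = 0.122712 * sqrt(6)
a = 0.3006 nm


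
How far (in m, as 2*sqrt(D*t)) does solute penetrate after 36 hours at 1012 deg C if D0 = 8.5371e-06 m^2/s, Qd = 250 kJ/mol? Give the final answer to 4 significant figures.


Step 1: D = D0 * exp(-Qd/(R*T))
T = 1285.15 K
D = 8.5371e-06 * exp(-250e3 / (8.314 * 1285.15)) = 5.88502e-16 m^2/s
Step 2: L = 2*sqrt(D*t)
t = 36 h = 129600 s
L = 2*sqrt(5.88502e-16 * 129600) = 1.747e-05 m


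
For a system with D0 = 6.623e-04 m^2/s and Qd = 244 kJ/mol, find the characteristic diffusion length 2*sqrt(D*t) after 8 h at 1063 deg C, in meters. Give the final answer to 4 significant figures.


Step 1: D = D0 * exp(-Qd/(R*T))
T = 1336.15 K
D = 6.623e-04 * exp(-244e3 / (8.314 * 1336.15)) = 1.91391e-13 m^2/s
Step 2: L = 2*sqrt(D*t)
t = 8 h = 28800 s
L = 2*sqrt(1.91391e-13 * 28800) = 1.485e-04 m


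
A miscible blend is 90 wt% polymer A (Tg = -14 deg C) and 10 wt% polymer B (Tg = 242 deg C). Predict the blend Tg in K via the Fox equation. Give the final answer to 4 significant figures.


1/Tg = w1/Tg1 + w2/Tg2 (in Kelvin)
Tg1 = 259.15 K, Tg2 = 515.15 K
1/Tg = 0.9/259.15 + 0.1/515.15
Tg = 272.7 K


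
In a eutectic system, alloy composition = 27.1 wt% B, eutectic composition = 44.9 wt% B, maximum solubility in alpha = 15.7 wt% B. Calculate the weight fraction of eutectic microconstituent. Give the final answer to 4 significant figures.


f_primary = (C_e - C0) / (C_e - C_alpha_max)
f_primary = (44.9 - 27.1) / (44.9 - 15.7)
f_primary = 0.609589
f_eutectic = 1 - 0.609589 = 0.3904


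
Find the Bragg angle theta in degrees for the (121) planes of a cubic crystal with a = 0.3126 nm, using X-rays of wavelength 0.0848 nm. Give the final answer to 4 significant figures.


d = a / sqrt(h^2+k^2+l^2)
d = 0.3126 / sqrt(6) = 0.127618 nm
lambda = 2*d*sin(theta)  =>  sin(theta) = lambda / (2*d)
sin(theta) = 0.0848 / (2 * 0.127618) = 0.33224
theta = 19.4 deg


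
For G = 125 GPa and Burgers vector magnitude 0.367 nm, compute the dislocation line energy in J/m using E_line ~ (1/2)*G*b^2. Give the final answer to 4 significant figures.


E = G*b^2/2
b = 0.367 nm = 3.67e-10 m
G = 125 GPa = 1.25e+11 Pa
E = 0.5 * 1.25e+11 * (3.67e-10)^2
E = 8.418e-09 J/m


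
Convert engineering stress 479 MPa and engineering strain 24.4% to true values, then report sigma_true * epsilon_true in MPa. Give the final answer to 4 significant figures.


sigma_true = sigma_eng * (1 + epsilon_eng)
sigma_true = 479 * (1 + 0.244) = 595.876 MPa
epsilon_true = ln(1 + epsilon_eng)
epsilon_true = ln(1 + 0.244) = 0.218332
sigma_true * epsilon_true = 595.876 * 0.218332 = 130.1 MPa


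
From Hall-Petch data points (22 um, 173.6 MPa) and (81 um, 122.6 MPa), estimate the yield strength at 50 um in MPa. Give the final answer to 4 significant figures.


sigma_y = sigma0 + k / sqrt(d)
1/sqrt(d1) = 1/sqrt(2.2e-05) = 213.201;  1/sqrt(d2) = 111.111
k = (sigma1 - sigma2) / (1/sqrt(d1) - 1/sqrt(d2)) = (173.6 - 122.6) / (213.201 - 111.111) = 0.499561 MPa*m^0.5
sigma0 = sigma1 - k/sqrt(d1) = 173.6 - 0.499561*213.201 = 67.0932 MPa
sigma_y(d3) = 67.0932 + 0.499561 / sqrt(5e-05) = 137.7 MPa


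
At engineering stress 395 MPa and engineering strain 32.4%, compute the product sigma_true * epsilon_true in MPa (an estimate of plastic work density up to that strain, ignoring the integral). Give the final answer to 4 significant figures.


sigma_true = sigma_eng * (1 + epsilon_eng)
sigma_true = 395 * (1 + 0.324) = 522.98 MPa
epsilon_true = ln(1 + epsilon_eng)
epsilon_true = ln(1 + 0.324) = 0.280657
sigma_true * epsilon_true = 522.98 * 0.280657 = 146.8 MPa


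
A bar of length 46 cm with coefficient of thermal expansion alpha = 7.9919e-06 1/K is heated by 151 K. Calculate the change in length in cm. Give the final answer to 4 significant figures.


dL = L0 * alpha * dT
dL = 46 * 7.9919e-06 * 151
dL = 0.05551 cm


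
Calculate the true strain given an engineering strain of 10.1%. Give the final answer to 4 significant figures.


epsilon_true = ln(1 + epsilon_eng)
epsilon_true = ln(1 + 0.101)
epsilon_true = 0.09622


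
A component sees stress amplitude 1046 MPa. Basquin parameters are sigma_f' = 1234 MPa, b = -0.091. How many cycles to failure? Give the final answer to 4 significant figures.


sigma_a = sigma_f' * (2*Nf)^b
2*Nf = (sigma_a / sigma_f')^(1/b)
2*Nf = (1046 / 1234)^(1/-0.091)
2*Nf = 6.14935
Nf = 3.075 cycles


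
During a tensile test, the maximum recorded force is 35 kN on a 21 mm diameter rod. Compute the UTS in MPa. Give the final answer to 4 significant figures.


A0 = pi*(d/2)^2 = pi*(21/2)^2 = 346.361 mm^2
UTS = F_max / A0 = 35*1000 / 346.361
UTS = 101.1 MPa


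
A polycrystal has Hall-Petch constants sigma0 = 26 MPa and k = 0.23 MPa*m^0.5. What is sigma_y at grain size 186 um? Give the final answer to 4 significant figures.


sigma_y = sigma0 + k / sqrt(d)
d = 186 um = 1.86e-04 m
sigma_y = 26 + 0.23 / sqrt(1.86e-04)
sigma_y = 42.86 MPa


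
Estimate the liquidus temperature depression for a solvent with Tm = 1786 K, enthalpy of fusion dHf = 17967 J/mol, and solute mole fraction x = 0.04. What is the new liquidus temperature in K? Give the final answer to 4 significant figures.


dT = R*Tm^2*x / dHf
dT = 8.314 * 1786^2 * 0.04 / 17967
dT = 59.0415 K
T_new = 1786 - 59.0415 = 1727 K


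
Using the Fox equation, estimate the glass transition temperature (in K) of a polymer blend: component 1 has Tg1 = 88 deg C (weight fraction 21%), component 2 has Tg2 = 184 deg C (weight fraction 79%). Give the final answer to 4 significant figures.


1/Tg = w1/Tg1 + w2/Tg2 (in Kelvin)
Tg1 = 361.15 K, Tg2 = 457.15 K
1/Tg = 0.21/361.15 + 0.79/457.15
Tg = 433 K


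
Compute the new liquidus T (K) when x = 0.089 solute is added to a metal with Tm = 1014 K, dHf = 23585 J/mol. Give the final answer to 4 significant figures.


dT = R*Tm^2*x / dHf
dT = 8.314 * 1014^2 * 0.089 / 23585
dT = 32.2582 K
T_new = 1014 - 32.2582 = 981.7 K


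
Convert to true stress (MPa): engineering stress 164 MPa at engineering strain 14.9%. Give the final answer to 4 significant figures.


sigma_true = sigma_eng * (1 + epsilon_eng)
sigma_true = 164 * (1 + 0.149)
sigma_true = 188.4 MPa


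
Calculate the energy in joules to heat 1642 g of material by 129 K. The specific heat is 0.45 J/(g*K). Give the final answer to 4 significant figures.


Q = m * cp * dT
Q = 1642 * 0.45 * 129
Q = 95320 J


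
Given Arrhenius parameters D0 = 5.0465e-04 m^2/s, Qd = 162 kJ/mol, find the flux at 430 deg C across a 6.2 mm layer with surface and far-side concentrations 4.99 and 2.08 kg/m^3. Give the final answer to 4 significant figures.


Step 1: D = D0 * exp(-Qd/(R*T))
T = 430 + 273.15 = 703.15 K
D = 5.0465e-04 * exp(-162e3 / (8.314 * 703.15)) = 4.65717e-16 m^2/s
Step 2: J = D * (C1 - C2) / dx
J = 4.65717e-16 * (4.99 - 2.08) / 6.2e-03
J = 2.186e-13 kg/(m^2*s)


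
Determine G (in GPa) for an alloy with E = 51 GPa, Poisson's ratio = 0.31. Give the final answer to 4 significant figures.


G = E / (2*(1+nu))
G = 51 / (2*(1+0.31))
G = 19.47 GPa


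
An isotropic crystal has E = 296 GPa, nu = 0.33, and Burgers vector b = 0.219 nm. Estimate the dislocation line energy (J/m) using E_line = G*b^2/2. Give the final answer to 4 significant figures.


Step 1: G = E / (2*(1+nu))
G = 296 / (2*(1+0.33)) = 111.278 GPa = 1.11278e+11 Pa
Step 2: E_line = G*b^2/2
b = 0.219 nm = 2.19e-10 m
E_line = 0.5 * 1.11278e+11 * (2.19e-10)^2 = 2.669e-09 J/m


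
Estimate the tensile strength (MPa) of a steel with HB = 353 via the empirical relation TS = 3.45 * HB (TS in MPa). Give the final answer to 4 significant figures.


TS (MPa) = 3.45 * HB
TS = 3.45 * 353
TS = 1218 MPa


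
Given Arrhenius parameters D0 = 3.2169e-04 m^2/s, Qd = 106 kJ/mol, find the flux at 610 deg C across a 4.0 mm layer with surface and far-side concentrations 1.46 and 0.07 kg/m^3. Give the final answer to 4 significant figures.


Step 1: D = D0 * exp(-Qd/(R*T))
T = 610 + 273.15 = 883.15 K
D = 3.2169e-04 * exp(-106e3 / (8.314 * 883.15)) = 1.72883e-10 m^2/s
Step 2: J = D * (C1 - C2) / dx
J = 1.72883e-10 * (1.46 - 0.07) / 4e-03
J = 6.008e-08 kg/(m^2*s)


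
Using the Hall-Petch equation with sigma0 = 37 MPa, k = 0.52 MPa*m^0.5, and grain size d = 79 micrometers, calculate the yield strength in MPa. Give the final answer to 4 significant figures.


sigma_y = sigma0 + k / sqrt(d)
d = 79 um = 7.9e-05 m
sigma_y = 37 + 0.52 / sqrt(7.9e-05)
sigma_y = 95.5 MPa


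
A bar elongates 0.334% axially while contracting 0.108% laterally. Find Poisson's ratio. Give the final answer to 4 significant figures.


nu = -epsilon_lat / epsilon_axial
Lateral strain is contraction (negative), so using magnitudes:
nu = 0.108 / 0.334
nu = 0.3234


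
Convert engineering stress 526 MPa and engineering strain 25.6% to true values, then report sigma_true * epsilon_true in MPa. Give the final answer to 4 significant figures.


sigma_true = sigma_eng * (1 + epsilon_eng)
sigma_true = 526 * (1 + 0.256) = 660.656 MPa
epsilon_true = ln(1 + epsilon_eng)
epsilon_true = ln(1 + 0.256) = 0.227932
sigma_true * epsilon_true = 660.656 * 0.227932 = 150.6 MPa


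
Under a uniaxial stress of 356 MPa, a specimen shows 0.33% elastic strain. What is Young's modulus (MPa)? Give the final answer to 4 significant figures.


E = sigma / epsilon
epsilon = 0.33% = 3.3e-03
E = 356 / 3.3e-03
E = 107900 MPa


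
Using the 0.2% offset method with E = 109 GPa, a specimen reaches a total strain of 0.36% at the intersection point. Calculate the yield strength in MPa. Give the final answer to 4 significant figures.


Offset strain = 0.002
Elastic strain at yield = total_strain - offset = 3.6e-03 - 0.002 = 1.6e-03
sigma_y = E * elastic_strain = 109000 * 1.6e-03
sigma_y = 174.4 MPa


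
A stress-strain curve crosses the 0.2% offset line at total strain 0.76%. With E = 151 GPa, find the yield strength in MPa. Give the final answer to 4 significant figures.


Offset strain = 0.002
Elastic strain at yield = total_strain - offset = 7.6e-03 - 0.002 = 5.6e-03
sigma_y = E * elastic_strain = 151000 * 5.6e-03
sigma_y = 845.6 MPa


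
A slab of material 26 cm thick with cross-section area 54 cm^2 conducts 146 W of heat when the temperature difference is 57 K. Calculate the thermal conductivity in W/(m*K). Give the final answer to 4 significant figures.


k = Q*L / (A*dT)
L = 0.26 m, A = 5.4e-03 m^2
k = 146 * 0.26 / (5.4e-03 * 57)
k = 123.3 W/(m*K)
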